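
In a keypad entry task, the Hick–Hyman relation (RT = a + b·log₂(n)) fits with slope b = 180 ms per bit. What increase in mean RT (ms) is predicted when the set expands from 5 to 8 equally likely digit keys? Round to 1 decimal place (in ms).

Only the slope matters, since a is common to both: ΔRT = b·log₂(n₂/n₁).
log₂(8) − log₂(5) = 3 − 2.3219 = 0.6781.
ΔRT = 180 × 0.6781 = 122.053 ms.

122.1 ms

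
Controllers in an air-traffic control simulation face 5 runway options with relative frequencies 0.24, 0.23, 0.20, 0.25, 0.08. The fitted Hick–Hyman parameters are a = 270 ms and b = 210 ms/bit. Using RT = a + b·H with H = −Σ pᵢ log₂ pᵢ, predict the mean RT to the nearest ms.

Entropy contributions −pᵢ log₂ pᵢ: 0.4941, 0.4877, 0.4644, 0.5000, 0.2915; sum H = 2.2377 bits.
RT = a + bH = 270 + 210·2.2377 = 739.92 ms.

740 ms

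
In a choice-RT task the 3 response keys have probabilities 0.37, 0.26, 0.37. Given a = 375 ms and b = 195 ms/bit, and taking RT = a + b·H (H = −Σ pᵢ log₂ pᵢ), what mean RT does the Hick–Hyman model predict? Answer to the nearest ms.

681 ms

Entropy contributions −pᵢ log₂ pᵢ: 0.5307, 0.5053, 0.5307; sum H = 1.5667 bits.
RT = a + bH = 375 + 195·1.5667 = 680.52 ms.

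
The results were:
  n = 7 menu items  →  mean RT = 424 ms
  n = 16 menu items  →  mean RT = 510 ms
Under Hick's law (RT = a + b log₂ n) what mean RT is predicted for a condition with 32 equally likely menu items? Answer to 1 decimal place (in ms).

582.1 ms

With log₂ n on the abscissa the relation is linear; from the two conditions:
  b = (510 − 424) / (log₂ 16 − log₂ 7) = 86 / (4 − 2.8074) = 72.109 ms/bit
  a = 424 − 72.109 × 2.8074 = 221.565 ms
Then RT(32) = 221.565 + 72.109 × log₂ 32 = 221.565 + 72.109 × 5 ≈ 582.109 ms.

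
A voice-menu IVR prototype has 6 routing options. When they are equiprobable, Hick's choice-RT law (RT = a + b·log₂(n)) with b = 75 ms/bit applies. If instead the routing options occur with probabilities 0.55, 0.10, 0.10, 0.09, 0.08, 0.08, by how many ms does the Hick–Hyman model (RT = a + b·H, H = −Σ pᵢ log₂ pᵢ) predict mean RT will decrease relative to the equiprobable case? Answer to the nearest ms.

41 ms

The RT saving is b·ΔH. Equiprobable H₀ = log₂(6) = 2.5850 bits; with the given probabilities H = 2.0344 bits.
b·(H₀ − H) = 75 × (2.5850 − 2.0344) = 41.29 ms.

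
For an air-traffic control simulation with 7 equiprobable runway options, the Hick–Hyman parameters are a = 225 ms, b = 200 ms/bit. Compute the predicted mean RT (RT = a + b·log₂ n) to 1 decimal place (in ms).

786.5 ms

log₂(7) = 2.8074 bits, so RT = 225 + 200 × 2.8074 ≈ 786.471 ms.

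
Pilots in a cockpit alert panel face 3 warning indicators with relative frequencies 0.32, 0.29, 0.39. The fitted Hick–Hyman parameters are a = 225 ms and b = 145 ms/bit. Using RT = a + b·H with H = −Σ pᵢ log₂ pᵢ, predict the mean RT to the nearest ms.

H = 0.32·log₂(1/0.32) + 0.29·log₂(1/0.29) + 0.39·log₂(1/0.39) = 1.5737 bits.
RT = 225 + 145 × 1.5737 = 453.19 ms.

453 ms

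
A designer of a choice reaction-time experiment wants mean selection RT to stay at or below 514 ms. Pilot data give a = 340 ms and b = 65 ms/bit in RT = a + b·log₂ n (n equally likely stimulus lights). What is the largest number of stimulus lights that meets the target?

6

Set 340 + 65·log₂ n ≤ 514 → log₂ n ≤ (514 − 340)/65 = 2.6769.
So n ≤ 2^2.6769 = 6.395; the largest integer n is 6.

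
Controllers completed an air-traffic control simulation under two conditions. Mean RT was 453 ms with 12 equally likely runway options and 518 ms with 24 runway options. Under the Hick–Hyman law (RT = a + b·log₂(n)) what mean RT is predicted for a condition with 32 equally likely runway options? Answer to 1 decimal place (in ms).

With log₂ n on the abscissa the relation is linear; from the two conditions:
  b = (518 − 453) / (log₂ 24 − log₂ 12) = 65 / (4.5850 − 3.5850) = 65.000 ms/bit
  a = 453 − 65.000 × 3.5850 = 219.977 ms
Then RT(32) = 219.977 + 65.000 × log₂ 32 = 219.977 + 65.000 × 5 ≈ 544.977 ms.

545.0 ms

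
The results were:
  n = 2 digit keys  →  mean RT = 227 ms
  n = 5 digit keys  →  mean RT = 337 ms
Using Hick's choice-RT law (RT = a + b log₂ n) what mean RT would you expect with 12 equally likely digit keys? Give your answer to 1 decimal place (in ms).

RT is linear in log₂ n, so two points fix the line:
  b = (337 − 227) / (log₂ 5 − log₂ 2) = 110 / (2.3219 − 1) = 83.212 ms/bit
  a = 227 − 83.212 × 1 = 143.788 ms
Then RT(12) = 143.788 + 83.212 × log₂ 12 = 143.788 + 83.212 × 3.5850 ≈ 442.099 ms.

442.1 ms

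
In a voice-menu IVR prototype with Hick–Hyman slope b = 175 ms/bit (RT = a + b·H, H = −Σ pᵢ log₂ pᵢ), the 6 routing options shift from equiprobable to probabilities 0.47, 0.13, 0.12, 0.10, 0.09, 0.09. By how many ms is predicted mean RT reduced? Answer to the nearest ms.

The RT saving is b·ΔH. Equiprobable H₀ = log₂(6) = 2.5850 bits; with the given probabilities H = 2.2192 bits.
b·(H₀ − H) = 175 × (2.5850 − 2.2192) = 64.01 ms.

64 ms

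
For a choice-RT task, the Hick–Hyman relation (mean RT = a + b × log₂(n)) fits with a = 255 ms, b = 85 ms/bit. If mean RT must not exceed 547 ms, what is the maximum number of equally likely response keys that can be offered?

Information budget: (547 − 255)/85 = 3.4353 bits, so n ≤ 2^3.4353 = 10.817 → at most 10.

10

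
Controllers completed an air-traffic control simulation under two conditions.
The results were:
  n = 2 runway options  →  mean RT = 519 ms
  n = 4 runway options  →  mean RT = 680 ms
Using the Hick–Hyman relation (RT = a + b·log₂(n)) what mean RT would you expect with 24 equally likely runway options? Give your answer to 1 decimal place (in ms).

1096.2 ms

Solve the two-equation system in a and b:
  b = (680 − 519) / (log₂ 4 − log₂ 2) = 161 / (2 − 1) = 161.000 ms/bit
  a = 519 − 161.000 × 1 = 358.000 ms
Then RT(24) = 358.000 + 161.000 × log₂ 24 = 358.000 + 161.000 × 4.5850 ≈ 1096.179 ms.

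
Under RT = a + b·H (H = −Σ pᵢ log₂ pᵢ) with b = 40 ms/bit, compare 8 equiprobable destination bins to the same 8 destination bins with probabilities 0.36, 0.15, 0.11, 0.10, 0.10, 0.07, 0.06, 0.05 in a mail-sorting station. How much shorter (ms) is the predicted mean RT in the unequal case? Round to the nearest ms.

The RT saving is b·ΔH. Equiprobable H₀ = log₂(8) = 3.0000 bits; with the given probabilities H = 2.6840 bits.
b·(H₀ − H) = 40 × (3.0000 − 2.6840) = 12.64 ms.

13 ms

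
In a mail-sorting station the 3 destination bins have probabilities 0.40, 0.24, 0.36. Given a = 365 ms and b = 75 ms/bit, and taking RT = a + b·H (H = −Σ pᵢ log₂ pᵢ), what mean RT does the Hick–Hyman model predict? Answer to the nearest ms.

Entropy contributions −pᵢ log₂ pᵢ: 0.5288, 0.4941, 0.5306; sum H = 1.5535 bits.
RT = a + bH = 365 + 75·1.5535 = 481.51 ms.

482 ms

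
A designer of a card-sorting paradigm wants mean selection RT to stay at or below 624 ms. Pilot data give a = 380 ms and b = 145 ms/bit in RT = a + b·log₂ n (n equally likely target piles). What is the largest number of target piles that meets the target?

3

145·log₂ n ≤ 624 − 380 = 244, giving log₂ n ≤ 1.6828 and n ≤ 3.210. The largest whole number is 3.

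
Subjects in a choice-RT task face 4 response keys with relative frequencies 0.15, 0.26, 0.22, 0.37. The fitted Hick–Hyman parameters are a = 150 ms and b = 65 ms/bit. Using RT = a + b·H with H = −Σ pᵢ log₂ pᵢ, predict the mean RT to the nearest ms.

275 ms

H = 0.15·log₂(1/0.15) + 0.26·log₂(1/0.26) + 0.22·log₂(1/0.22) + 0.37·log₂(1/0.37) = 1.9271 bits.
RT = 150 + 65 × 1.9271 = 275.26 ms.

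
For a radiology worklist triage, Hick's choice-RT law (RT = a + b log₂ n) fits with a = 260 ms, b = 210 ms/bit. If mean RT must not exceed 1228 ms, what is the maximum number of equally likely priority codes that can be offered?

Set 260 + 210·log₂ n ≤ 1228 → log₂ n ≤ (1228 − 260)/210 = 4.6095.
So n ≤ 2^4.6095 = 24.412; the largest integer n is 24.

24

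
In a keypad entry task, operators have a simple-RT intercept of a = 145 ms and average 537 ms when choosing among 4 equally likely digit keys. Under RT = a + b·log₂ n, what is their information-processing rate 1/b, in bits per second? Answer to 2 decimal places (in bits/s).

b = (537 − 145)/log₂ 4 = 392/2 = 196.000 ms per bit = 0.19600 s/bit; the reciprocal is 5.102 bits/s.

5.10 bits/s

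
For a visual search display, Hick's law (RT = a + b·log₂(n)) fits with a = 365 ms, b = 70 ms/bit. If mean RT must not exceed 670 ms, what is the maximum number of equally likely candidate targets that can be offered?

70·log₂ n ≤ 670 − 365 = 305, giving log₂ n ≤ 4.3571 and n ≤ 20.494. The largest whole number is 20.

20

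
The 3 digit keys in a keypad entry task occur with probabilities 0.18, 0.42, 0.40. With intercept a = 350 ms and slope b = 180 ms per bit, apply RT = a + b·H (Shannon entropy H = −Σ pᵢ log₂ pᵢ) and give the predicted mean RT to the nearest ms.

620 ms

H = 0.18·log₂(1/0.18) + 0.42·log₂(1/0.42) + 0.40·log₂(1/0.40) = 1.4997 bits.
RT = 350 + 180 × 1.4997 = 619.95 ms.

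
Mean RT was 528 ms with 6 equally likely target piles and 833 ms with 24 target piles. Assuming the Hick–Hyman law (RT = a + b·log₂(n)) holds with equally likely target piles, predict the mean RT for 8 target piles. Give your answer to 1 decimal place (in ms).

Solve the two-equation system in a and b:
  b = (833 − 528) / (log₂ 24 − log₂ 6) = 305 / (4.5850 − 2.5850) = 152.500 ms/bit
  a = 528 − 152.500 × 2.5850 = 133.793 ms
Then RT(8) = 133.793 + 152.500 × log₂ 8 = 133.793 + 152.500 × 3 ≈ 591.293 ms.

591.3 ms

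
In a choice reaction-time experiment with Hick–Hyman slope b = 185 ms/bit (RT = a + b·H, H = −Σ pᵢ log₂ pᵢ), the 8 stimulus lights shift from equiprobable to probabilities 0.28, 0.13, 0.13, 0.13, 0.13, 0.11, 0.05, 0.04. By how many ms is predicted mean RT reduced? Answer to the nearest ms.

Equiprobable entropy H₀ = log₂ 8 = 3.0000 bits.
Skewed entropy H = −Σ pᵢ log₂ pᵢ = 2.7969 bits.
ΔRT = b·(H₀ − H) = 185 × 0.2031 = 37.57 ms.

38 ms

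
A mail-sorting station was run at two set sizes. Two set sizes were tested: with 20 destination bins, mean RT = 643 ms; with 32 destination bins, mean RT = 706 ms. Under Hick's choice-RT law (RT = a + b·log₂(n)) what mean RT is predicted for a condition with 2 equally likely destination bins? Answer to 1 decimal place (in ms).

334.4 ms

With log₂ n on the abscissa the relation is linear; from the two conditions:
  b = (706 − 643) / (log₂ 32 − log₂ 20) = 63 / (5 − 4.3219) = 92.911 ms/bit
  a = 643 − 92.911 × 4.3219 = 241.447 ms
Then RT(2) = 241.447 + 92.911 × log₂ 2 = 241.447 + 92.911 × 1 ≈ 334.358 ms.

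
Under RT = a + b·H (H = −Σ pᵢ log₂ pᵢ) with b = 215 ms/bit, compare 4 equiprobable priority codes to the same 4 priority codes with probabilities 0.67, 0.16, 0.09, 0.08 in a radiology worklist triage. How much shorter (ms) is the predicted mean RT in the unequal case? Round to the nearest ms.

126 ms

Equiprobable entropy H₀ = log₂ 4 = 2.0000 bits.
Skewed entropy H = −Σ pᵢ log₂ pᵢ = 1.4143 bits.
ΔRT = b·(H₀ − H) = 215 × 0.5857 = 125.93 ms.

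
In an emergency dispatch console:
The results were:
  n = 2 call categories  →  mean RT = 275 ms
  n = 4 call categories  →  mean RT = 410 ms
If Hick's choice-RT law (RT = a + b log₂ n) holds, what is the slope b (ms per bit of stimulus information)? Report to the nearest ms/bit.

Slope: b = (410 − 275) / (log₂ 4 − log₂ 2) = 135/1.0000 = 135 ms/bit.

135 ms/bit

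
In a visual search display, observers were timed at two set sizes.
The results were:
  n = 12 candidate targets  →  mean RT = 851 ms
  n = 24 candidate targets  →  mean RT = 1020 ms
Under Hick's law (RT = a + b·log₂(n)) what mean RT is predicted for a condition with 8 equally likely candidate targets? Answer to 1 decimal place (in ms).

Fit slope and intercept:
  b = (1020 − 851) / (log₂ 24 − log₂ 12) = 169 / (4.5850 − 3.5850) = 169.000 ms/bit
  a = 851 − 169.000 × 3.5850 = 245.141 ms
Then RT(8) = 245.141 + 169.000 × log₂ 8 = 245.141 + 169.000 × 3 ≈ 752.141 ms.

752.1 ms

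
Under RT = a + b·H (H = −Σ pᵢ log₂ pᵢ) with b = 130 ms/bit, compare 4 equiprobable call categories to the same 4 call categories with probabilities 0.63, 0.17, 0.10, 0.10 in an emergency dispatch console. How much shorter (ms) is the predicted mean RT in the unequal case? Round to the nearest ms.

63 ms

Equiprobable entropy H₀ = log₂ 4 = 2.0000 bits.
Skewed entropy H = −Σ pᵢ log₂ pᵢ = 1.5189 bits.
ΔRT = b·(H₀ − H) = 130 × 0.4811 = 62.54 ms.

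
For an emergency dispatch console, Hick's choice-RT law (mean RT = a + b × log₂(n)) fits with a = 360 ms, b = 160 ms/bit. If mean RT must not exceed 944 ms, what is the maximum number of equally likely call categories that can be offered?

12

Information budget: (944 − 360)/160 = 3.6500 bits, so n ≤ 2^3.6500 = 12.553 → at most 12.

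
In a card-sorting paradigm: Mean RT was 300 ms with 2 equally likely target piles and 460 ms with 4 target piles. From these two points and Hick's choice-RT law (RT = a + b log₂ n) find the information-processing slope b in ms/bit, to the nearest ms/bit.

160 ms/bit

Slope: b = (460 − 300) / (log₂ 4 − log₂ 2) = 160/1.0000 = 160 ms/bit.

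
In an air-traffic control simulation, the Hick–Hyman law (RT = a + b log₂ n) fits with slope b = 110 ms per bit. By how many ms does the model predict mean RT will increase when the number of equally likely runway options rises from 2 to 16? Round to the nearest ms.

ΔRT = (a + b log₂ n₂) − (a + b log₂ n₁) = b·(log₂ n₂ − log₂ n₁).
log₂(16) − log₂(2) = log₂(16/2) = log₂(8) = 3.
ΔRT = 110 × 3.0000 = 330.000 ms.

330 ms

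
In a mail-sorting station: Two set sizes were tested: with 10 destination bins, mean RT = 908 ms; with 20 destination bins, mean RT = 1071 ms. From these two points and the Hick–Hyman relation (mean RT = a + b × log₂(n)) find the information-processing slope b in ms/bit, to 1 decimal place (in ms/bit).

163.0 ms/bit

Slope: b = (1071 − 908) / (log₂ 20 − log₂ 10) = 163/1.0000 = 163.000 ms/bit.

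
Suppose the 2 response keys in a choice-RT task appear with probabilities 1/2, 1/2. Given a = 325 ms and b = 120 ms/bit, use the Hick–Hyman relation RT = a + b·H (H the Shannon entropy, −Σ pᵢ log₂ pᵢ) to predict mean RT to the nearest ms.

445 ms

H = −Σ pᵢ log₂ pᵢ = 0.5·1 + 0.5·1 = 1.000 bits.
RT = 325 + 120 × 1.000 = 445.00 ms.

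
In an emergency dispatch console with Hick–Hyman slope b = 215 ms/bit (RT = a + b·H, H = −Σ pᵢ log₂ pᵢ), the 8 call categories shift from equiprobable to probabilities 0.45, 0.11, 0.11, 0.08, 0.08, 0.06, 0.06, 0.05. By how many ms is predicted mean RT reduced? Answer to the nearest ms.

Equiprobable entropy H₀ = log₂ 8 = 3.0000 bits.
Skewed entropy H = −Σ pᵢ log₂ pᵢ = 2.5052 bits.
ΔRT = b·(H₀ − H) = 215 × 0.4948 = 106.39 ms.

106 ms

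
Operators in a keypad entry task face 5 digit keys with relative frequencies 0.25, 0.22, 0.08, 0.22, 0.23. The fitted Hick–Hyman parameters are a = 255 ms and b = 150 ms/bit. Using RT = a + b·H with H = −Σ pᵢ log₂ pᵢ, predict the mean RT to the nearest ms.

H = 0.25·log₂(1/0.25) + 0.22·log₂(1/0.22) + 0.08·log₂(1/0.08) + 0.22·log₂(1/0.22) + 0.23·log₂(1/0.23) = 2.2403 bits.
RT = 255 + 150 × 2.2403 = 591.05 ms.

591 ms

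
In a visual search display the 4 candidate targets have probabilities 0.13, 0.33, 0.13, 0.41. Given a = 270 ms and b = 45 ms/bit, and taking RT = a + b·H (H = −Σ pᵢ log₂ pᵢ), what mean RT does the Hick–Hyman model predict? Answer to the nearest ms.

Entropy contributions −pᵢ log₂ pᵢ: 0.3826, 0.5278, 0.3826, 0.5274; sum H = 1.8205 bits.
RT = a + bH = 270 + 45·1.8205 = 351.92 ms.

352 ms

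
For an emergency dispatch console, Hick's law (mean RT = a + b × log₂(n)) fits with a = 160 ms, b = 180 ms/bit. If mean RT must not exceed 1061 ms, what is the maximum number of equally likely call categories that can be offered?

32

180·log₂ n ≤ 1061 − 160 = 901, giving log₂ n ≤ 5.0056 and n ≤ 32.123. The largest whole number is 32.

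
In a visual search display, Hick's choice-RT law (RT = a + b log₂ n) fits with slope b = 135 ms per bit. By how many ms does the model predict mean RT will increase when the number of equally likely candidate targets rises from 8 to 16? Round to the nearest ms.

135 ms

Only the slope matters, since a is common to both: ΔRT = b·log₂(n₂/n₁).
log₂(16) − log₂(8) = log₂(16/8) = log₂(2) = 1.
ΔRT = 135 × 1.0000 = 135.000 ms.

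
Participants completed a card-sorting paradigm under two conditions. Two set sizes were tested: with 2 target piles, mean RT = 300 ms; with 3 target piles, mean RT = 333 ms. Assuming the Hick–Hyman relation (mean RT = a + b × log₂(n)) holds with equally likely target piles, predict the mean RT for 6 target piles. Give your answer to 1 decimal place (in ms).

Solve the two-equation system in a and b:
  b = (333 − 300) / (log₂ 3 − log₂ 2) = 33 / (1.5850 − 1) = 56.414 ms/bit
  a = 300 − 56.414 × 1 = 243.586 ms
Then RT(6) = 243.586 + 56.414 × log₂ 6 = 243.586 + 56.414 × 2.5850 ≈ 389.414 ms.

389.4 ms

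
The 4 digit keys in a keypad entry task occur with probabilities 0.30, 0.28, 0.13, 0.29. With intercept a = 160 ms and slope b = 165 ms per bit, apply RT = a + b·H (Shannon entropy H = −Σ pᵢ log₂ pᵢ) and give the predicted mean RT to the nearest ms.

479 ms

H = 0.30·log₂(1/0.30) + 0.28·log₂(1/0.28) + 0.13·log₂(1/0.13) + 0.29·log₂(1/0.29) = 1.9359 bits.
RT = 160 + 165 × 1.9359 = 479.42 ms.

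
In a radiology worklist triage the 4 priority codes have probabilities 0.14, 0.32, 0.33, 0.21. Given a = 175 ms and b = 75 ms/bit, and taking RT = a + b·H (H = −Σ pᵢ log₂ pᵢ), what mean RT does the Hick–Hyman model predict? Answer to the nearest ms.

319 ms

H = 0.14·log₂(1/0.14) + 0.32·log₂(1/0.32) + 0.33·log₂(1/0.33) + 0.21·log₂(1/0.21) = 1.9238 bits.
RT = 175 + 75 × 1.9238 = 319.28 ms.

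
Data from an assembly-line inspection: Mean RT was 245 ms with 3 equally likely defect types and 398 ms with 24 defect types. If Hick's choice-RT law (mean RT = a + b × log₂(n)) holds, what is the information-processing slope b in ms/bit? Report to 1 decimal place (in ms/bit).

Slope: b = (398 − 245) / (log₂ 24 − log₂ 3) = 153/3.0000 = 51.000 ms/bit.

51.0 ms/bit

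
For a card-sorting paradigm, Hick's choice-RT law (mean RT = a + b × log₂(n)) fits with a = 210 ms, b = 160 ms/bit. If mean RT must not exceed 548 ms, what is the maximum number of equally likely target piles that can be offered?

Set 210 + 160·log₂ n ≤ 548 → log₂ n ≤ (548 − 210)/160 = 2.1125.
So n ≤ 2^2.1125 = 4.324; the largest integer n is 4.

4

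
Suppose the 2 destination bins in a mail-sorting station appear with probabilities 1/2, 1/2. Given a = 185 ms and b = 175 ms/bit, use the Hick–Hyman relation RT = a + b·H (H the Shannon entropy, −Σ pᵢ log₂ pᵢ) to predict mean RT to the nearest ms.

H = −Σ pᵢ log₂ pᵢ = 0.5·1 + 0.5·1 = 1.000 bits.
RT = 185 + 175 × 1.000 = 360.00 ms.

360 ms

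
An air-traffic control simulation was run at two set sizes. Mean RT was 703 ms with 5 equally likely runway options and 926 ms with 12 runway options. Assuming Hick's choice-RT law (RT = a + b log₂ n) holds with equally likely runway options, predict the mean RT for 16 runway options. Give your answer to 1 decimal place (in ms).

999.3 ms

Solve the two-equation system in a and b:
  b = (926 − 703) / (log₂ 12 − log₂ 5) = 223 / (3.5850 − 2.3219) = 176.559 ms/bit
  a = 703 − 176.559 × 2.3219 = 293.043 ms
Then RT(16) = 293.043 + 176.559 × log₂ 16 = 293.043 + 176.559 × 4 ≈ 999.279 ms.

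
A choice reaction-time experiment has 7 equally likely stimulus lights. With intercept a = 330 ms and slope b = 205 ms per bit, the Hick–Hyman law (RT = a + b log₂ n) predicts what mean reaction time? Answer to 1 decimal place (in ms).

log₂(7) = 2.8074 bits, so RT = 330 + 205 × 2.8074 ≈ 905.508 ms.

905.5 ms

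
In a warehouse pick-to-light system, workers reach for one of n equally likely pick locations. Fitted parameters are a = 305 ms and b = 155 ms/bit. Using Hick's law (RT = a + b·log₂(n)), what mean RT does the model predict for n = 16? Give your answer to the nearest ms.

log₂(16) = 4 bits, so RT = 305 + 155 × 4 ≈ 925.000 ms.

925 ms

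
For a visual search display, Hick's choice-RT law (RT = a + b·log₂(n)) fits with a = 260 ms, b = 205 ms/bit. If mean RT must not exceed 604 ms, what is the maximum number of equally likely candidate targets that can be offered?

Set 260 + 205·log₂ n ≤ 604 → log₂ n ≤ (604 − 260)/205 = 1.6780.
So n ≤ 2^1.6780 = 3.200; the largest integer n is 3.

3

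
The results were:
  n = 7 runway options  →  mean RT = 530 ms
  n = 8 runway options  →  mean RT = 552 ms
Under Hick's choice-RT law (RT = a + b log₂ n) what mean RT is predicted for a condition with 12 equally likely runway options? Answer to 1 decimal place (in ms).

618.8 ms

With log₂ n on the abscissa the relation is linear; from the two conditions:
  b = (552 − 530) / (log₂ 8 − log₂ 7) = 22 / (3 − 2.8074) = 114.200 ms/bit
  a = 530 − 114.200 × 2.8074 = 209.401 ms
Then RT(12) = 209.401 + 114.200 × log₂ 12 = 209.401 + 114.200 × 3.5850 ≈ 618.803 ms.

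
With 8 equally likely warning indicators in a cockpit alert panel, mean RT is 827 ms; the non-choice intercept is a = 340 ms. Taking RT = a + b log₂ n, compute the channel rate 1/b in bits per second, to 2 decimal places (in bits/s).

6.16 bits/s

b = (827 − 340)/log₂ 8 = 487/3 = 162.333 ms per bit = 0.16233 s/bit; the reciprocal is 6.160 bits/s.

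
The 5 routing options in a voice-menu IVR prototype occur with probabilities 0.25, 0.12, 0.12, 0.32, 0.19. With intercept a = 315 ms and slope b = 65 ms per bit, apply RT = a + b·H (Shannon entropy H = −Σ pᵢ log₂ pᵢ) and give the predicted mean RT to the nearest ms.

459 ms

H = 0.25·log₂(1/0.25) + 0.12·log₂(1/0.12) + 0.12·log₂(1/0.12) + 0.32·log₂(1/0.32) + 0.19·log₂(1/0.19) = 2.2154 bits.
RT = 315 + 65 × 2.2154 = 459.00 ms.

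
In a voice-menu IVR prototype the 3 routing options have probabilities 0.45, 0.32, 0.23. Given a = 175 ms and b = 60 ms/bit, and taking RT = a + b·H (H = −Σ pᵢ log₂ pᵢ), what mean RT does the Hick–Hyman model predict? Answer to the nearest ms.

267 ms

Entropy contributions −pᵢ log₂ pᵢ: 0.5184, 0.5260, 0.4877; sum H = 1.5321 bits.
RT = a + bH = 175 + 60·1.5321 = 266.93 ms.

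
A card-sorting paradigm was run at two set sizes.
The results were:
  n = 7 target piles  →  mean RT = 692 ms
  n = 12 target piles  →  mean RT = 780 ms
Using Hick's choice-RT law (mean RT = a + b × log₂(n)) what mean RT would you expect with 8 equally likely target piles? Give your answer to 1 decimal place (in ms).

713.8 ms

RT is linear in log₂ n, so two points fix the line:
  b = (780 − 692) / (log₂ 12 − log₂ 7) = 88 / (3.5850 − 2.8074) = 113.168 ms/bit
  a = 692 − 113.168 × 2.8074 = 374.298 ms
Then RT(8) = 374.298 + 113.168 × log₂ 8 = 374.298 + 113.168 × 3 ≈ 713.801 ms.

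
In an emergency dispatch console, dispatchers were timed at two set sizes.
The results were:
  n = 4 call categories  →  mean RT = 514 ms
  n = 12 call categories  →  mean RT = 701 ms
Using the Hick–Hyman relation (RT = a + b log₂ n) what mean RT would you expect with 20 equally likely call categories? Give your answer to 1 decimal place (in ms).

RT is linear in log₂ n, so two points fix the line:
  b = (701 − 514) / (log₂ 12 − log₂ 4) = 187 / (3.5850 − 2) = 117.984 ms/bit
  a = 514 − 117.984 × 2 = 278.032 ms
Then RT(20) = 278.032 + 117.984 × log₂ 20 = 278.032 + 117.984 × 4.3219 ≈ 787.950 ms.

788.0 ms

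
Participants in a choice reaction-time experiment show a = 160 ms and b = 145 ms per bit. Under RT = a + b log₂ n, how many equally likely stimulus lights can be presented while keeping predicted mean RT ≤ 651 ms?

10

Information budget: (651 − 160)/145 = 3.3862 bits, so n ≤ 2^3.3862 = 10.456 → at most 10.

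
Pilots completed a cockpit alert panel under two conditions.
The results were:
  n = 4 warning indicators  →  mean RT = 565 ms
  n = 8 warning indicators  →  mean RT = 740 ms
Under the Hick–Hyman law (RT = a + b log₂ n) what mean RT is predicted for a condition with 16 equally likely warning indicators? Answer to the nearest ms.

Solve the two-equation system in a and b:
  b = (740 − 565) / (log₂ 8 − log₂ 4) = 175 / (3 − 2) = 175 ms/bit
  a = 565 − 175 × 2 = 215 ms
Then RT(16) = 215 + 175 × log₂ 16 = 215 + 175 × 4 ≈ 915.000 ms.

915 ms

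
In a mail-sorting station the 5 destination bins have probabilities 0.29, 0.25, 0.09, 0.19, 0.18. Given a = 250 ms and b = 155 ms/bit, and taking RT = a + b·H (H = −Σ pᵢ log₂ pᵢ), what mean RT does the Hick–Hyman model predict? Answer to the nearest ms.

596 ms

Entropy contributions −pᵢ log₂ pᵢ: 0.5179, 0.5000, 0.3127, 0.4552, 0.4453; sum H = 2.2311 bits.
RT = a + bH = 250 + 155·2.2311 = 595.82 ms.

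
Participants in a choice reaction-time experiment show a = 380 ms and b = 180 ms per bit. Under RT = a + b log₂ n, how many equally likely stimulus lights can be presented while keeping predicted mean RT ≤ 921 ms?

8

Information budget: (921 − 380)/180 = 3.0056 bits, so n ≤ 2^3.0056 = 8.031 → at most 8.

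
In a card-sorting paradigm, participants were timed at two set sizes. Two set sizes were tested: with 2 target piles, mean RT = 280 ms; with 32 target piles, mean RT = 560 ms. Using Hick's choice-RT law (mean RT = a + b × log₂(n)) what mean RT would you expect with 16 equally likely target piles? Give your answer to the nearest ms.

Solve the two-equation system in a and b:
  b = (560 − 280) / (log₂ 32 − log₂ 2) = 280 / (5 − 1) = 70 ms/bit
  a = 280 − 70 × 1 = 210 ms
Then RT(16) = 210 + 70 × log₂ 16 = 210 + 70 × 4 ≈ 490.000 ms.

490 ms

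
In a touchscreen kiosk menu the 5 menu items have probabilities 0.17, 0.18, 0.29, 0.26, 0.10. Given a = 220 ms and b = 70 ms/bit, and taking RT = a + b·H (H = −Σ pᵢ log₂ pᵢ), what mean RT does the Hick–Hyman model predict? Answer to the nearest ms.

H = 0.17·log₂(1/0.17) + 0.18·log₂(1/0.18) + 0.29·log₂(1/0.29) + 0.26·log₂(1/0.26) + 0.10·log₂(1/0.10) = 2.2353 bits.
RT = 220 + 70 × 2.2353 = 376.47 ms.

376 ms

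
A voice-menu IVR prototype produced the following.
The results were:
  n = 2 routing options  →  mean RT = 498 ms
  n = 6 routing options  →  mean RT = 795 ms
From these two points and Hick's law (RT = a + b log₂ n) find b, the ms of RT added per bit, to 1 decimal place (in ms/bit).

b = (RT₂ − RT₁)/(log₂ n₂ − log₂ n₁) = (795 − 498)/(2.5850 − 1) = 187.386 ms/bit.

187.4 ms/bit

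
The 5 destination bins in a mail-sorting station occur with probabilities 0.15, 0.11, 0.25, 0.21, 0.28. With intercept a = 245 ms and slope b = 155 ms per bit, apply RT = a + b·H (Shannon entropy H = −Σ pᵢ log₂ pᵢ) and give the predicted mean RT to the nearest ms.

593 ms

H = 0.15·log₂(1/0.15) + 0.11·log₂(1/0.11) + 0.25·log₂(1/0.25) + 0.21·log₂(1/0.21) + 0.28·log₂(1/0.28) = 2.2479 bits.
RT = 245 + 155 × 2.2479 = 593.42 ms.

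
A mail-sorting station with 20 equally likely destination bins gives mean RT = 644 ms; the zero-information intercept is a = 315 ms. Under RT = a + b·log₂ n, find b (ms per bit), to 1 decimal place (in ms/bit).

b = (644 − 315) / log₂(20) = 329 / 4.3219 = 76.123 ms/bit.

76.1 ms/bit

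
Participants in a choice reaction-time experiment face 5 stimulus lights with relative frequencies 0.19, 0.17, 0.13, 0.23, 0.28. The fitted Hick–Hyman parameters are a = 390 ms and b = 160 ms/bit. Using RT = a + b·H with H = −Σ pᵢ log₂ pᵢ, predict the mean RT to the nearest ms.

H = 0.19·log₂(1/0.19) + 0.17·log₂(1/0.17) + 0.13·log₂(1/0.13) + 0.23·log₂(1/0.23) + 0.28·log₂(1/0.28) = 2.2743 bits.
RT = 390 + 160 × 2.2743 = 753.90 ms.

754 ms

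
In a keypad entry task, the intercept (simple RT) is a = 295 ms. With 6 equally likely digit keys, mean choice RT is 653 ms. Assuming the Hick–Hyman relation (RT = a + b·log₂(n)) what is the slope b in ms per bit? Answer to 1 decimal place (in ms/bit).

b = (653 − 295) / log₂(6) = 358 / 2.5850 = 138.493 ms/bit.

138.5 ms/bit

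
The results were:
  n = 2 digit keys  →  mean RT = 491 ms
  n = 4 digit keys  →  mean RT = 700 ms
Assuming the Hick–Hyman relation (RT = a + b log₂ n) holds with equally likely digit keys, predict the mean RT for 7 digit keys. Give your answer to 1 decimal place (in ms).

Solve the two-equation system in a and b:
  b = (700 − 491) / (log₂ 4 − log₂ 2) = 209 / (2 − 1) = 209.000 ms/bit
  a = 491 − 209.000 × 1 = 282.000 ms
Then RT(7) = 282.000 + 209.000 × log₂ 7 = 282.000 + 209.000 × 2.8074 ≈ 868.737 ms.

868.7 ms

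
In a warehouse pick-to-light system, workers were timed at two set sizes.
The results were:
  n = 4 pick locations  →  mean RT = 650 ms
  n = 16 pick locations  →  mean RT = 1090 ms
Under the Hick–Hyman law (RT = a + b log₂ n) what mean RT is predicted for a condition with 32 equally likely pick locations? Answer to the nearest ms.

1310 ms

Fit slope and intercept:
  b = (1090 − 650) / (log₂ 16 − log₂ 4) = 440 / (4 − 2) = 220 ms/bit
  a = 650 − 220 × 2 = 210 ms
Then RT(32) = 210 + 220 × log₂ 32 = 210 + 220 × 5 ≈ 1310.000 ms.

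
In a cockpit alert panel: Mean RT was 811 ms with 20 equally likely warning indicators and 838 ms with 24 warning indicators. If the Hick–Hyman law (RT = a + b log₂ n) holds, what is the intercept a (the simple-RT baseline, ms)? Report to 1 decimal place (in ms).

The slope on a log₂ axis is (838 − 811) / (4.5850 − 4.3219) = 102.648 ms/bit.
a = RT₁ − b·log₂ n₁ = 811 − 102.648 × 4.3219 = 367.362 ms.

367.4 ms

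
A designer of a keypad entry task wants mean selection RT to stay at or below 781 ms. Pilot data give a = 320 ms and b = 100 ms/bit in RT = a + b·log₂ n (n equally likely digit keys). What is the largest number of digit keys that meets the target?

24

100·log₂ n ≤ 781 − 320 = 461, giving log₂ n ≤ 4.6100 and n ≤ 24.420. The largest whole number is 24.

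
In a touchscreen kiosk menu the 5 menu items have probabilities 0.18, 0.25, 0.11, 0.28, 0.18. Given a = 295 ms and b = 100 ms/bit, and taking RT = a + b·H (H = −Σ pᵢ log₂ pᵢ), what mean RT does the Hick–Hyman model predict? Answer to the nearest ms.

H = 0.18·log₂(1/0.18) + 0.25·log₂(1/0.25) + 0.11·log₂(1/0.11) + 0.28·log₂(1/0.28) + 0.18·log₂(1/0.18) = 2.2551 bits.
RT = 295 + 100 × 2.2551 = 520.51 ms.

521 ms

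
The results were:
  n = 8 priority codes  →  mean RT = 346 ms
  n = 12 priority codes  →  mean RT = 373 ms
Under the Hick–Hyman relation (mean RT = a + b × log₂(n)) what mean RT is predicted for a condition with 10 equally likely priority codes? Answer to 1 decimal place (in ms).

360.9 ms

Solve the two-equation system in a and b:
  b = (373 − 346) / (log₂ 12 − log₂ 8) = 27 / (3.5850 − 3) = 46.157 ms/bit
  a = 346 − 46.157 × 3 = 207.530 ms
Then RT(10) = 207.530 + 46.157 × log₂ 10 = 207.530 + 46.157 × 3.3219 ≈ 360.859 ms.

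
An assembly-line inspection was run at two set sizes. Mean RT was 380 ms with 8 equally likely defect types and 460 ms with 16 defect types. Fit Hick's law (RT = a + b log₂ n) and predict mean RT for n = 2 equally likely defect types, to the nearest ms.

220 ms

Solve the two-equation system in a and b:
  b = (460 − 380) / (log₂ 16 − log₂ 8) = 80 / (4 − 3) = 80 ms/bit
  a = 380 − 80 × 3 = 140 ms
Then RT(2) = 140 + 80 × log₂ 2 = 140 + 80 × 1 ≈ 220.000 ms.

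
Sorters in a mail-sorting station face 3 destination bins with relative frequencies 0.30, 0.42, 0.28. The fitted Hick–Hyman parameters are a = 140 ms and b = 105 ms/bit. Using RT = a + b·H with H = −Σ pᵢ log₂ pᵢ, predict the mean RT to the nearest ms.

H = 0.30·log₂(1/0.30) + 0.42·log₂(1/0.42) + 0.28·log₂(1/0.28) = 1.5610 bits.
RT = 140 + 105 × 1.5610 = 303.90 ms.

304 ms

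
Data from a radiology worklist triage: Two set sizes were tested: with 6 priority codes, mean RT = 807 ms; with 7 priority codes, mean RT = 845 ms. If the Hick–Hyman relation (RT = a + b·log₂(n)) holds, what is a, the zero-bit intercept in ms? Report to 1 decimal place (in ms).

365.3 ms

The slope on a log₂ axis is (845 − 807) / (2.8074 − 2.5850) = 170.869 ms/bit.
a = RT₁ − b·log₂ n₁ = 807 − 170.869 × 2.5850 = 365.310 ms.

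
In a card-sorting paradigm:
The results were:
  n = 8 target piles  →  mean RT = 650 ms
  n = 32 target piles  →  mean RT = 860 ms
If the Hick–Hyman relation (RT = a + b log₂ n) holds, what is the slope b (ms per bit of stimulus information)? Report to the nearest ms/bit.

105 ms/bit

The slope on a log₂ axis is (860 − 650) / (5 − 3) = 105 ms/bit.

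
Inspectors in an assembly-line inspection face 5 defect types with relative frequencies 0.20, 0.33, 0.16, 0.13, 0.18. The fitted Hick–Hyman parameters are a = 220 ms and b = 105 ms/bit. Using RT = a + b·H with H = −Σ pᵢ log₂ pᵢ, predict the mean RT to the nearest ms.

456 ms

H = 0.20·log₂(1/0.20) + 0.33·log₂(1/0.33) + 0.16·log₂(1/0.16) + 0.13·log₂(1/0.13) + 0.18·log₂(1/0.18) = 2.2432 bits.
RT = 220 + 105 × 2.2432 = 455.53 ms.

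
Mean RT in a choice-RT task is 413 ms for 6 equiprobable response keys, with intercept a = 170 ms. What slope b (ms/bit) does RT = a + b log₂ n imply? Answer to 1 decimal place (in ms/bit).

6 alternatives carry log₂ 6 = 2.5850 bits; the choice cost is 413 − 170 = 243 ms, so b = 243/2.5850 = 94.005 ms/bit.

94.0 ms/bit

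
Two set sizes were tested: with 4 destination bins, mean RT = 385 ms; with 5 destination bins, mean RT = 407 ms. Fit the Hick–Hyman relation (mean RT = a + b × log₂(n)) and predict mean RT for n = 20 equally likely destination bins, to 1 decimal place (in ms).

RT is linear in log₂ n, so two points fix the line:
  b = (407 − 385) / (log₂ 5 − log₂ 4) = 22 / (2.3219 − 2) = 68.338 ms/bit
  a = 385 − 68.338 × 2 = 248.324 ms
Then RT(20) = 248.324 + 68.338 × log₂ 20 = 248.324 + 68.338 × 4.3219 ≈ 543.676 ms.

543.7 ms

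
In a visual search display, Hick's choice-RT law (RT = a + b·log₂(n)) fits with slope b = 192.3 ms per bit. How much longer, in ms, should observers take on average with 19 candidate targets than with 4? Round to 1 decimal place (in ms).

The intercept a cancels: ΔRT = b·(log₂ n₂ − log₂ n₁) = b·log₂(n₂/n₁).
log₂(19) − log₂(4) = 4.2479 − 2 = 2.2479.
ΔRT = 192.3 × 2.2479 = 432.276 ms.

432.3 ms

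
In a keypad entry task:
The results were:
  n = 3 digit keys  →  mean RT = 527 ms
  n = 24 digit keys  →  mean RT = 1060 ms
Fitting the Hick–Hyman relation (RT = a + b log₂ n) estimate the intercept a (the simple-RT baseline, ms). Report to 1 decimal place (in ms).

b = (RT₂ − RT₁)/(log₂ n₂ − log₂ n₁) = (1060 − 527)/(4.5850 − 1.5850) = 177.667 ms/bit.
a = RT₁ − b·log₂ n₁ = 527 − 177.667 × 1.5850 = 245.405 ms.

245.4 ms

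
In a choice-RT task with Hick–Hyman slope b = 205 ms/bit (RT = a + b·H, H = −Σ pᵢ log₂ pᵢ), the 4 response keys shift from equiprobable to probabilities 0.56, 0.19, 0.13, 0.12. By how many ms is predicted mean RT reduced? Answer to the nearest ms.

The RT saving is b·ΔH. Equiprobable H₀ = log₂(4) = 2.0000 bits; with the given probabilities H = 1.6734 bits.
b·(H₀ − H) = 205 × (2.0000 − 1.6734) = 66.96 ms.

67 ms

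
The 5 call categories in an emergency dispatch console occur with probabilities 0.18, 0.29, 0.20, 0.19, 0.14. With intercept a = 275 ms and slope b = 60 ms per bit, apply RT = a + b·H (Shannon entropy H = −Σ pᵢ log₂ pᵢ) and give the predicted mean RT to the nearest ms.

Entropy contributions −pᵢ log₂ pᵢ: 0.4453, 0.5179, 0.4644, 0.4552, 0.3971; sum H = 2.2799 bits.
RT = a + bH = 275 + 60·2.2799 = 411.80 ms.

412 ms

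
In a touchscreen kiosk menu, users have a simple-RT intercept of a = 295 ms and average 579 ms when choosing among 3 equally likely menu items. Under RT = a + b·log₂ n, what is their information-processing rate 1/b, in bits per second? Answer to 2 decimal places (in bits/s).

b = (579 − 295)/log₂ 3 = 284/1.5850 = 179.184 ms per bit = 0.17918 s/bit; the reciprocal is 5.581 bits/s.

5.58 bits/s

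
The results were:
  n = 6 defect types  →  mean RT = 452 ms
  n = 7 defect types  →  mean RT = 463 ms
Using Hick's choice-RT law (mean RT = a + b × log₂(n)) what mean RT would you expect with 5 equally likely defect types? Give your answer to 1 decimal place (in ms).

Fit slope and intercept:
  b = (463 − 452) / (log₂ 7 − log₂ 6) = 11 / (2.8074 − 2.5850) = 49.462 ms/bit
  a = 452 − 49.462 × 2.5850 = 324.142 ms
Then RT(5) = 324.142 + 49.462 × log₂ 5 = 324.142 + 49.462 × 2.3219 ≈ 438.990 ms.

439.0 ms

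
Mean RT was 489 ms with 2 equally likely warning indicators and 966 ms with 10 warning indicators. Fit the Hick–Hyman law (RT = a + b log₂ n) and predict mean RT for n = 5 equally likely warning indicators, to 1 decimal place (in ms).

Solve the two-equation system in a and b:
  b = (966 − 489) / (log₂ 10 − log₂ 2) = 477 / (3.3219 − 1) = 205.433 ms/bit
  a = 489 − 205.433 × 1 = 283.567 ms
Then RT(5) = 283.567 + 205.433 × log₂ 5 = 283.567 + 205.433 × 2.3219 ≈ 760.567 ms.

760.6 ms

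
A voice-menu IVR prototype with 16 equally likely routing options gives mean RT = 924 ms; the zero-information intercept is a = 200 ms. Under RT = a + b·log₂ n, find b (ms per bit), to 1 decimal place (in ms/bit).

16 alternatives carry log₂ 16 = 4 bits; the choice cost is 924 − 200 = 724 ms, so b = 724/4 = 181.000 ms/bit.

181.0 ms/bit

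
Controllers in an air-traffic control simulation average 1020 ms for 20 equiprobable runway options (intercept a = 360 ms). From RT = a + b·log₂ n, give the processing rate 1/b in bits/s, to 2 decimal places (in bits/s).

b = (1020 − 360)/log₂ 20 = 660/4.3219 = 152.710 ms per bit = 0.15271 s/bit; the reciprocal is 6.548 bits/s.

6.55 bits/s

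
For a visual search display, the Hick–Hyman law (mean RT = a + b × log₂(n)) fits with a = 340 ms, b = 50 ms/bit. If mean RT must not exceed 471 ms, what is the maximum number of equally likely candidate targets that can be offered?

Set 340 + 50·log₂ n ≤ 471 → log₂ n ≤ (471 − 340)/50 = 2.6200.
So n ≤ 2^2.6200 = 6.148; the largest integer n is 6.

6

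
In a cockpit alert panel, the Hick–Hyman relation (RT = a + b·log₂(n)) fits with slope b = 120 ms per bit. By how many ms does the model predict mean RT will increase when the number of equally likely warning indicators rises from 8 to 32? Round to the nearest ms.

240 ms

Only the slope matters, since a is common to both: ΔRT = b·log₂(n₂/n₁).
log₂(32) − log₂(8) = log₂(32/8) = log₂(4) = 2.
ΔRT = 120 × 2.0000 = 240.000 ms.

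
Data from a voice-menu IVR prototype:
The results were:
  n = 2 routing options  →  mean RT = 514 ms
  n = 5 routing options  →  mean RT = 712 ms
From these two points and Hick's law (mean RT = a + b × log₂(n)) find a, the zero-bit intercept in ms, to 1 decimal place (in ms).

364.2 ms

Slope: b = (712 − 514) / (log₂ 5 − log₂ 2) = 198/1.3219 = 149.781 ms/bit.
a = RT₁ − b·log₂ n₁ = 514 − 149.781 × 1 = 364.219 ms.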